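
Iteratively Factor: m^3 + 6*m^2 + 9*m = (m + 3)*(m^2 + 3*m) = m*(m + 3)*(m + 3)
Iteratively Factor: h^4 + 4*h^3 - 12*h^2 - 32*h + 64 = (h - 2)*(h^3 + 6*h^2 - 32) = (h - 2)*(h + 4)*(h^2 + 2*h - 8) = (h - 2)^2*(h + 4)*(h + 4)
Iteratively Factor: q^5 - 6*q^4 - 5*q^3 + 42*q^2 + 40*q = (q)*(q^4 - 6*q^3 - 5*q^2 + 42*q + 40) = q*(q - 5)*(q^3 - q^2 - 10*q - 8) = q*(q - 5)*(q + 1)*(q^2 - 2*q - 8) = q*(q - 5)*(q + 1)*(q + 2)*(q - 4)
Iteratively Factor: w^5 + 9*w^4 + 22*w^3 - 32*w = (w)*(w^4 + 9*w^3 + 22*w^2 - 32) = w*(w + 4)*(w^3 + 5*w^2 + 2*w - 8) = w*(w - 1)*(w + 4)*(w^2 + 6*w + 8) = w*(w - 1)*(w + 4)^2*(w + 2)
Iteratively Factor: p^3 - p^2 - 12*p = (p)*(p^2 - p - 12) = p*(p + 3)*(p - 4)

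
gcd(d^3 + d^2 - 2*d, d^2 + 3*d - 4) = d - 1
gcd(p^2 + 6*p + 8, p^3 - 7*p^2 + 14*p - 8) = 1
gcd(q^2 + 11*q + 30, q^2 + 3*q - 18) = q + 6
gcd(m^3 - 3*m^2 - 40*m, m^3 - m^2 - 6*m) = m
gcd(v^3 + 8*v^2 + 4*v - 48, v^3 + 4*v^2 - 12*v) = v^2 + 4*v - 12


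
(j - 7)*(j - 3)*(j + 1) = j^3 - 9*j^2 + 11*j + 21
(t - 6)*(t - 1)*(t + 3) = t^3 - 4*t^2 - 15*t + 18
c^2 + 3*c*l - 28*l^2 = (c - 4*l)*(c + 7*l)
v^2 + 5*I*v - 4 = (v + I)*(v + 4*I)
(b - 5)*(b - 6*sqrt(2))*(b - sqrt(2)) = b^3 - 7*sqrt(2)*b^2 - 5*b^2 + 12*b + 35*sqrt(2)*b - 60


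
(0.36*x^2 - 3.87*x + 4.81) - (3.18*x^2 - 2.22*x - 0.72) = -2.82*x^2 - 1.65*x + 5.53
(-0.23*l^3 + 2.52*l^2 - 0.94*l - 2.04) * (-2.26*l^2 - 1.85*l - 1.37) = 0.5198*l^5 - 5.2697*l^4 - 2.2225*l^3 + 2.897*l^2 + 5.0618*l + 2.7948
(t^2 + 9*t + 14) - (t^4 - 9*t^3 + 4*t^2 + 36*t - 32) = -t^4 + 9*t^3 - 3*t^2 - 27*t + 46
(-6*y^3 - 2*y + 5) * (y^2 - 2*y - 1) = -6*y^5 + 12*y^4 + 4*y^3 + 9*y^2 - 8*y - 5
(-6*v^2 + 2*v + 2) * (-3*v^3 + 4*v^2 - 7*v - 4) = 18*v^5 - 30*v^4 + 44*v^3 + 18*v^2 - 22*v - 8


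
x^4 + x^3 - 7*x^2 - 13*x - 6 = (x - 3)*(x + 1)^2*(x + 2)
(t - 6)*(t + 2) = t^2 - 4*t - 12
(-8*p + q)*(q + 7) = -8*p*q - 56*p + q^2 + 7*q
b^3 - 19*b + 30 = (b - 3)*(b - 2)*(b + 5)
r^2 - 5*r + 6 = (r - 3)*(r - 2)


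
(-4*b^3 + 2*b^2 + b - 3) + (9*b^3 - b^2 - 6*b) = 5*b^3 + b^2 - 5*b - 3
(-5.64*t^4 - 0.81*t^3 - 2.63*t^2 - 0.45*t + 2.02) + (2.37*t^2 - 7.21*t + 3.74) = -5.64*t^4 - 0.81*t^3 - 0.26*t^2 - 7.66*t + 5.76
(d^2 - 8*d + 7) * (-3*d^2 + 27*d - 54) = -3*d^4 + 51*d^3 - 291*d^2 + 621*d - 378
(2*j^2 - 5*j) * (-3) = -6*j^2 + 15*j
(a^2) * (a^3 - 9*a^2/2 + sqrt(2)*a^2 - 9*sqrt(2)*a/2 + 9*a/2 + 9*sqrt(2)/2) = a^5 - 9*a^4/2 + sqrt(2)*a^4 - 9*sqrt(2)*a^3/2 + 9*a^3/2 + 9*sqrt(2)*a^2/2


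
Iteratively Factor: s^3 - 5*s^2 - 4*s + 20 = (s - 5)*(s^2 - 4) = (s - 5)*(s + 2)*(s - 2)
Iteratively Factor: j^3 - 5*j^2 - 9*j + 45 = (j - 3)*(j^2 - 2*j - 15) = (j - 3)*(j + 3)*(j - 5)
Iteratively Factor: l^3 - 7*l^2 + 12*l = (l - 3)*(l^2 - 4*l) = l*(l - 3)*(l - 4)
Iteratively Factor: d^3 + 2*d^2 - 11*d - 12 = (d - 3)*(d^2 + 5*d + 4) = (d - 3)*(d + 1)*(d + 4)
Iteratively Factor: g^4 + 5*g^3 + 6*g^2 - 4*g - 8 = (g - 1)*(g^3 + 6*g^2 + 12*g + 8) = (g - 1)*(g + 2)*(g^2 + 4*g + 4) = (g - 1)*(g + 2)^2*(g + 2)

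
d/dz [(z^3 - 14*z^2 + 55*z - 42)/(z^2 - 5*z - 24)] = (z^4 - 10*z^3 - 57*z^2 + 756*z - 1530)/(z^4 - 10*z^3 - 23*z^2 + 240*z + 576)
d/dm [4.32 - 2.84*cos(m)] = 2.84*sin(m)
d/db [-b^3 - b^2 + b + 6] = -3*b^2 - 2*b + 1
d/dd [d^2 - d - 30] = 2*d - 1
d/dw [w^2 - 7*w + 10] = 2*w - 7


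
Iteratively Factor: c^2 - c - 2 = (c + 1)*(c - 2)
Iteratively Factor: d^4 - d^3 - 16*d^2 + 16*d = (d + 4)*(d^3 - 5*d^2 + 4*d) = (d - 4)*(d + 4)*(d^2 - d) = d*(d - 4)*(d + 4)*(d - 1)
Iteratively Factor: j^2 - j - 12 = (j - 4)*(j + 3)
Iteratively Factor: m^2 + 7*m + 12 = (m + 3)*(m + 4)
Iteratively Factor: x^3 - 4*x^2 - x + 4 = (x - 1)*(x^2 - 3*x - 4) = (x - 1)*(x + 1)*(x - 4)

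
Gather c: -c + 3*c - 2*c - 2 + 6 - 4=0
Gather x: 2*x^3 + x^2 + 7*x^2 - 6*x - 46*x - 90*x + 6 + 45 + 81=2*x^3 + 8*x^2 - 142*x + 132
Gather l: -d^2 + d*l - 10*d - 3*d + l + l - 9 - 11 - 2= -d^2 - 13*d + l*(d + 2) - 22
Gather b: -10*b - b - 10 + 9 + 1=-11*b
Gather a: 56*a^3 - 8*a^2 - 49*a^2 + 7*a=56*a^3 - 57*a^2 + 7*a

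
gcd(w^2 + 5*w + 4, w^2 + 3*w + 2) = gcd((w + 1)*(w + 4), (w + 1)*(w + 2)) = w + 1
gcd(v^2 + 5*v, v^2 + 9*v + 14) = 1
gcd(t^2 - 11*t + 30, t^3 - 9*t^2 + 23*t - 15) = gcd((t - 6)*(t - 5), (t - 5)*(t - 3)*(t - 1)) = t - 5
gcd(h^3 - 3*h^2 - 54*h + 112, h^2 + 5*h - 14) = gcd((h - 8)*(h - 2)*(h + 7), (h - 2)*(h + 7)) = h^2 + 5*h - 14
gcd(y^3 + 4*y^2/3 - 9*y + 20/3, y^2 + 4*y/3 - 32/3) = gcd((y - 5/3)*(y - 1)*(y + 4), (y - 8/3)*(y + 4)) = y + 4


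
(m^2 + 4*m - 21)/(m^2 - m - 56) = (m - 3)/(m - 8)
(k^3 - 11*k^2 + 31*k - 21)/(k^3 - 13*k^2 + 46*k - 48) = (k^2 - 8*k + 7)/(k^2 - 10*k + 16)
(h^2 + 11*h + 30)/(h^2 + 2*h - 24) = (h + 5)/(h - 4)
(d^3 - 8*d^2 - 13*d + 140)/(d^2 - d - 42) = (d^2 - d - 20)/(d + 6)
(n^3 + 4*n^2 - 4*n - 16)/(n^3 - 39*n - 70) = (n^2 + 2*n - 8)/(n^2 - 2*n - 35)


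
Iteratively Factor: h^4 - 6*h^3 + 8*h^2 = (h - 2)*(h^3 - 4*h^2) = h*(h - 2)*(h^2 - 4*h) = h*(h - 4)*(h - 2)*(h)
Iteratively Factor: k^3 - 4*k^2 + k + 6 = (k - 3)*(k^2 - k - 2) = (k - 3)*(k + 1)*(k - 2)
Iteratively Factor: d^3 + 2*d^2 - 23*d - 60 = (d - 5)*(d^2 + 7*d + 12) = (d - 5)*(d + 4)*(d + 3)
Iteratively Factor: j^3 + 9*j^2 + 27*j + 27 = (j + 3)*(j^2 + 6*j + 9) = (j + 3)^2*(j + 3)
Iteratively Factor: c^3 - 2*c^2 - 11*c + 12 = (c - 4)*(c^2 + 2*c - 3) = (c - 4)*(c - 1)*(c + 3)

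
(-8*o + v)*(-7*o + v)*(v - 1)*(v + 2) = 56*o^2*v^2 + 56*o^2*v - 112*o^2 - 15*o*v^3 - 15*o*v^2 + 30*o*v + v^4 + v^3 - 2*v^2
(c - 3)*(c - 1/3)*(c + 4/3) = c^3 - 2*c^2 - 31*c/9 + 4/3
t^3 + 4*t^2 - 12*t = t*(t - 2)*(t + 6)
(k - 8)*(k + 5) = k^2 - 3*k - 40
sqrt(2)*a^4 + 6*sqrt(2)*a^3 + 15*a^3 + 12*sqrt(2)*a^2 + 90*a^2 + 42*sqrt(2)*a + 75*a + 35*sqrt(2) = (a + 1)*(a + 5)*(a + 7*sqrt(2))*(sqrt(2)*a + 1)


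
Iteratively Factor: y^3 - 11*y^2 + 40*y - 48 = (y - 3)*(y^2 - 8*y + 16) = (y - 4)*(y - 3)*(y - 4)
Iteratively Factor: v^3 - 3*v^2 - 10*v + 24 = (v + 3)*(v^2 - 6*v + 8) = (v - 2)*(v + 3)*(v - 4)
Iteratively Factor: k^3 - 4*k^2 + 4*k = (k - 2)*(k^2 - 2*k) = (k - 2)^2*(k)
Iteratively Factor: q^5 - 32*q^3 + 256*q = (q - 4)*(q^4 + 4*q^3 - 16*q^2 - 64*q) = q*(q - 4)*(q^3 + 4*q^2 - 16*q - 64) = q*(q - 4)*(q + 4)*(q^2 - 16) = q*(q - 4)*(q + 4)^2*(q - 4)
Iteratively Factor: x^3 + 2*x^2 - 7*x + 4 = (x - 1)*(x^2 + 3*x - 4) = (x - 1)*(x + 4)*(x - 1)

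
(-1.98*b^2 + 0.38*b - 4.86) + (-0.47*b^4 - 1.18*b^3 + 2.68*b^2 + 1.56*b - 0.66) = -0.47*b^4 - 1.18*b^3 + 0.7*b^2 + 1.94*b - 5.52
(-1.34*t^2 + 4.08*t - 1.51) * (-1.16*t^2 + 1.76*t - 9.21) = 1.5544*t^4 - 7.0912*t^3 + 21.2738*t^2 - 40.2344*t + 13.9071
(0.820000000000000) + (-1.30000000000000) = -0.480000000000000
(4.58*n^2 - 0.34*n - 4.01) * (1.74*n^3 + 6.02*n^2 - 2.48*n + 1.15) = 7.9692*n^5 + 26.98*n^4 - 20.3826*n^3 - 18.03*n^2 + 9.5538*n - 4.6115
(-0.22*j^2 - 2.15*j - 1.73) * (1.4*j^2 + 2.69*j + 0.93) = -0.308*j^4 - 3.6018*j^3 - 8.4101*j^2 - 6.6532*j - 1.6089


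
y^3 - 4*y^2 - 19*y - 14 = (y - 7)*(y + 1)*(y + 2)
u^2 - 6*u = u*(u - 6)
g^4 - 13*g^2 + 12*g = g*(g - 3)*(g - 1)*(g + 4)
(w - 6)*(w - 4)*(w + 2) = w^3 - 8*w^2 + 4*w + 48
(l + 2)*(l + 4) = l^2 + 6*l + 8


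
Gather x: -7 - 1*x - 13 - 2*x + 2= -3*x - 18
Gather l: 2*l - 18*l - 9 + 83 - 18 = 56 - 16*l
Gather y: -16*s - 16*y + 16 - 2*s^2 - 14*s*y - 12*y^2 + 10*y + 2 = -2*s^2 - 16*s - 12*y^2 + y*(-14*s - 6) + 18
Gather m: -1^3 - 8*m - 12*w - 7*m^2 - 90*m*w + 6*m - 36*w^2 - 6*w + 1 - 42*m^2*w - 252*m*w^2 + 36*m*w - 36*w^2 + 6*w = m^2*(-42*w - 7) + m*(-252*w^2 - 54*w - 2) - 72*w^2 - 12*w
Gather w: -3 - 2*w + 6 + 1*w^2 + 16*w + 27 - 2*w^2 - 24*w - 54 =-w^2 - 10*w - 24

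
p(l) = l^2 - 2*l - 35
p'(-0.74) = -3.48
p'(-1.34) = -4.68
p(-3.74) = -13.53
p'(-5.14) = -12.28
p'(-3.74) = -9.48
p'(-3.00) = -8.00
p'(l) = 2*l - 2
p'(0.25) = -1.50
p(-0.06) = -34.88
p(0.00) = -35.00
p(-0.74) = -32.97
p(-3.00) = -20.00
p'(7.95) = 13.90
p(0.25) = -35.44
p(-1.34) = -30.52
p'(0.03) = -1.94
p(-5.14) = 1.70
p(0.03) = -35.06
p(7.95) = 12.30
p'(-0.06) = -2.12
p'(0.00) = -2.00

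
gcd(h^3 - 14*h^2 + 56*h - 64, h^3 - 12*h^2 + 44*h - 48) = h^2 - 6*h + 8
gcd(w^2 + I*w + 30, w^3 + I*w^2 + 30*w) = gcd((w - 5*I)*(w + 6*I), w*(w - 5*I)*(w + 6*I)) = w^2 + I*w + 30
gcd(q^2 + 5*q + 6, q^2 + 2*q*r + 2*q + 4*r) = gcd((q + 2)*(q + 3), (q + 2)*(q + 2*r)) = q + 2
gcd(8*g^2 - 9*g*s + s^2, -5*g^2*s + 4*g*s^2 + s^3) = -g + s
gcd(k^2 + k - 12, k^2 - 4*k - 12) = 1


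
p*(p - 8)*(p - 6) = p^3 - 14*p^2 + 48*p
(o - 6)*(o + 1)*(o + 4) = o^3 - o^2 - 26*o - 24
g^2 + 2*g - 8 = (g - 2)*(g + 4)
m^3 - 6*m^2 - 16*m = m*(m - 8)*(m + 2)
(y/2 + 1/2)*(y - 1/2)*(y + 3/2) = y^3/2 + y^2 + y/8 - 3/8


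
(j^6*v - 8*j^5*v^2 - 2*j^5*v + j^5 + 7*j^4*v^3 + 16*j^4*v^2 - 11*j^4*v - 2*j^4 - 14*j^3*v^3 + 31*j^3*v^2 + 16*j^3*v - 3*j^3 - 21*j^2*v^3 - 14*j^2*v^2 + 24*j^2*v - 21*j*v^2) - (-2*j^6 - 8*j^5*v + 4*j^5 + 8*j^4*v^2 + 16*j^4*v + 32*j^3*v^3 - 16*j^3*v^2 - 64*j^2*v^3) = j^6*v + 2*j^6 - 8*j^5*v^2 + 6*j^5*v - 3*j^5 + 7*j^4*v^3 + 8*j^4*v^2 - 27*j^4*v - 2*j^4 - 46*j^3*v^3 + 47*j^3*v^2 + 16*j^3*v - 3*j^3 + 43*j^2*v^3 - 14*j^2*v^2 + 24*j^2*v - 21*j*v^2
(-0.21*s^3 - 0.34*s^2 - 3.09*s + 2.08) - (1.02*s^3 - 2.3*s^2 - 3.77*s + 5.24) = -1.23*s^3 + 1.96*s^2 + 0.68*s - 3.16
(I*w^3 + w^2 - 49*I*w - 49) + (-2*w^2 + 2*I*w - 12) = I*w^3 - w^2 - 47*I*w - 61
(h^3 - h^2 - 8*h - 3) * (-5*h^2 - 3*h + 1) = -5*h^5 + 2*h^4 + 44*h^3 + 38*h^2 + h - 3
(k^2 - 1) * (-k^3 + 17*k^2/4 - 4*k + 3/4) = -k^5 + 17*k^4/4 - 3*k^3 - 7*k^2/2 + 4*k - 3/4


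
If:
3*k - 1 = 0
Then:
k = 1/3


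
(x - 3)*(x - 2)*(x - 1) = x^3 - 6*x^2 + 11*x - 6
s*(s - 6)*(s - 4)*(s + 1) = s^4 - 9*s^3 + 14*s^2 + 24*s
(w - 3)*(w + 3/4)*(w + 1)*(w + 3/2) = w^4 + w^3/4 - 51*w^2/8 - 9*w - 27/8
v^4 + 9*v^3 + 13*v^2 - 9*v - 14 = (v - 1)*(v + 1)*(v + 2)*(v + 7)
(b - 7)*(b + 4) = b^2 - 3*b - 28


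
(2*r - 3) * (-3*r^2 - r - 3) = -6*r^3 + 7*r^2 - 3*r + 9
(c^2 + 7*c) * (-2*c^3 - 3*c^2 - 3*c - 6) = -2*c^5 - 17*c^4 - 24*c^3 - 27*c^2 - 42*c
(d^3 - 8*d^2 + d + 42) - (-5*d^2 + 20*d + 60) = d^3 - 3*d^2 - 19*d - 18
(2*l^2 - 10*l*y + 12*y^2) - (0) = 2*l^2 - 10*l*y + 12*y^2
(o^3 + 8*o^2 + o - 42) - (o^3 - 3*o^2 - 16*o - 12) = 11*o^2 + 17*o - 30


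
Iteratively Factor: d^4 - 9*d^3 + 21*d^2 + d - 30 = (d - 2)*(d^3 - 7*d^2 + 7*d + 15) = (d - 5)*(d - 2)*(d^2 - 2*d - 3) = (d - 5)*(d - 3)*(d - 2)*(d + 1)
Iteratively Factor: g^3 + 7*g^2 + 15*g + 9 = (g + 1)*(g^2 + 6*g + 9) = (g + 1)*(g + 3)*(g + 3)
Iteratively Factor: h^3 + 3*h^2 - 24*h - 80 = (h - 5)*(h^2 + 8*h + 16) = (h - 5)*(h + 4)*(h + 4)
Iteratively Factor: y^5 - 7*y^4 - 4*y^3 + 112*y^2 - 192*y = (y - 4)*(y^4 - 3*y^3 - 16*y^2 + 48*y) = (y - 4)*(y - 3)*(y^3 - 16*y) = y*(y - 4)*(y - 3)*(y^2 - 16) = y*(y - 4)^2*(y - 3)*(y + 4)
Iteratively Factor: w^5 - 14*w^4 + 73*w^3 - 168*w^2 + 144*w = (w - 3)*(w^4 - 11*w^3 + 40*w^2 - 48*w) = w*(w - 3)*(w^3 - 11*w^2 + 40*w - 48) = w*(w - 4)*(w - 3)*(w^2 - 7*w + 12) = w*(w - 4)^2*(w - 3)*(w - 3)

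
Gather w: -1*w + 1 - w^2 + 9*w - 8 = -w^2 + 8*w - 7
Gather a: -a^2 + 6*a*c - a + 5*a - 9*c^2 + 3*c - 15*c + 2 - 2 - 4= -a^2 + a*(6*c + 4) - 9*c^2 - 12*c - 4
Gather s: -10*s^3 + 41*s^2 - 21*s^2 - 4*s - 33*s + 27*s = -10*s^3 + 20*s^2 - 10*s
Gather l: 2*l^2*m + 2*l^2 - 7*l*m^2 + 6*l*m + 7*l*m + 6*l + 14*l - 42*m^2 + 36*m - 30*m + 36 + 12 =l^2*(2*m + 2) + l*(-7*m^2 + 13*m + 20) - 42*m^2 + 6*m + 48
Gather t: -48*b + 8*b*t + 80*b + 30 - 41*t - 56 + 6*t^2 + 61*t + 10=32*b + 6*t^2 + t*(8*b + 20) - 16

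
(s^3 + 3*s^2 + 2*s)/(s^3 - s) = (s + 2)/(s - 1)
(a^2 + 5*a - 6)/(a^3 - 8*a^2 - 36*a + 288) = (a - 1)/(a^2 - 14*a + 48)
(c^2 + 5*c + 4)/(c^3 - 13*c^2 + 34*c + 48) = (c + 4)/(c^2 - 14*c + 48)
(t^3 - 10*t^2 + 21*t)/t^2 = t - 10 + 21/t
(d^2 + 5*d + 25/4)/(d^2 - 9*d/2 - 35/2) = (d + 5/2)/(d - 7)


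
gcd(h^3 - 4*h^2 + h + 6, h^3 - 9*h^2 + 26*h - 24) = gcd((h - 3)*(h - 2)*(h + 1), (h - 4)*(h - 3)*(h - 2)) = h^2 - 5*h + 6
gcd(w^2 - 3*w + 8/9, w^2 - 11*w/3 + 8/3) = w - 8/3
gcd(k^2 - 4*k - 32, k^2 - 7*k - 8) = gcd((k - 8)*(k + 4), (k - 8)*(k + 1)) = k - 8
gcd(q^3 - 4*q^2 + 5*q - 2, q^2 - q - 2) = q - 2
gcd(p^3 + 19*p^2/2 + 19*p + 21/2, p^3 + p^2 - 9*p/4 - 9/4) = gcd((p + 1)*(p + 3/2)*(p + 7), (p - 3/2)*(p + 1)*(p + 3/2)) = p^2 + 5*p/2 + 3/2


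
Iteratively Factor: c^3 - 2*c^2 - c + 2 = (c + 1)*(c^2 - 3*c + 2) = (c - 1)*(c + 1)*(c - 2)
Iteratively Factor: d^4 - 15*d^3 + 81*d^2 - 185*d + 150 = (d - 5)*(d^3 - 10*d^2 + 31*d - 30) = (d - 5)*(d - 2)*(d^2 - 8*d + 15) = (d - 5)*(d - 3)*(d - 2)*(d - 5)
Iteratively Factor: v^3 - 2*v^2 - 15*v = (v)*(v^2 - 2*v - 15) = v*(v + 3)*(v - 5)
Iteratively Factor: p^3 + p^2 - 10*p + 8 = (p - 2)*(p^2 + 3*p - 4) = (p - 2)*(p + 4)*(p - 1)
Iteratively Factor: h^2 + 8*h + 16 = (h + 4)*(h + 4)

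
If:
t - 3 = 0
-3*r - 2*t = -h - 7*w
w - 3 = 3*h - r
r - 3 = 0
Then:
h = 15/22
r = 3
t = 3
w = 45/22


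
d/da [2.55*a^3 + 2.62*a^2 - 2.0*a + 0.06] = 7.65*a^2 + 5.24*a - 2.0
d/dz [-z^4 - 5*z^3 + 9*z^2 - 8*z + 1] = -4*z^3 - 15*z^2 + 18*z - 8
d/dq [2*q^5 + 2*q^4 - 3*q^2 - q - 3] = 10*q^4 + 8*q^3 - 6*q - 1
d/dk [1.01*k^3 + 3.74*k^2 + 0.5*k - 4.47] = 3.03*k^2 + 7.48*k + 0.5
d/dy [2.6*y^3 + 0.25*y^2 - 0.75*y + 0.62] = 7.8*y^2 + 0.5*y - 0.75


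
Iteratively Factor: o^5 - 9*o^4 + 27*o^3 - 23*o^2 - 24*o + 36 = (o - 3)*(o^4 - 6*o^3 + 9*o^2 + 4*o - 12) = (o - 3)*(o - 2)*(o^3 - 4*o^2 + o + 6) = (o - 3)*(o - 2)^2*(o^2 - 2*o - 3) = (o - 3)^2*(o - 2)^2*(o + 1)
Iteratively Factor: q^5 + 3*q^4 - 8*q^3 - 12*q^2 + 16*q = (q)*(q^4 + 3*q^3 - 8*q^2 - 12*q + 16) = q*(q - 2)*(q^3 + 5*q^2 + 2*q - 8) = q*(q - 2)*(q + 2)*(q^2 + 3*q - 4) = q*(q - 2)*(q + 2)*(q + 4)*(q - 1)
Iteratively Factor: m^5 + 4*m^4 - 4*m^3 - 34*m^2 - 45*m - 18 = (m + 2)*(m^4 + 2*m^3 - 8*m^2 - 18*m - 9) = (m + 1)*(m + 2)*(m^3 + m^2 - 9*m - 9) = (m - 3)*(m + 1)*(m + 2)*(m^2 + 4*m + 3) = (m - 3)*(m + 1)^2*(m + 2)*(m + 3)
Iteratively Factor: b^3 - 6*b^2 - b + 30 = (b + 2)*(b^2 - 8*b + 15) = (b - 3)*(b + 2)*(b - 5)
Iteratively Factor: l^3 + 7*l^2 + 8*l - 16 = (l + 4)*(l^2 + 3*l - 4) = (l + 4)^2*(l - 1)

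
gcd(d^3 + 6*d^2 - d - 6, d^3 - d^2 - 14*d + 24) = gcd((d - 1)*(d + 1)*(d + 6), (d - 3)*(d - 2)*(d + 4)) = 1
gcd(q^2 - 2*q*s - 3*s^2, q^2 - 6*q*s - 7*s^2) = q + s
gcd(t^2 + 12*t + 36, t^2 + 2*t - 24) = t + 6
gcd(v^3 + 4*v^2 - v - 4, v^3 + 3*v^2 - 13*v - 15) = v + 1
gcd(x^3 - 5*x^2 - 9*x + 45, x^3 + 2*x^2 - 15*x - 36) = x + 3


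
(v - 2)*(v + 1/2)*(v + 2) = v^3 + v^2/2 - 4*v - 2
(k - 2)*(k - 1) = k^2 - 3*k + 2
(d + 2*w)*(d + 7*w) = d^2 + 9*d*w + 14*w^2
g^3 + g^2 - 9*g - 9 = (g - 3)*(g + 1)*(g + 3)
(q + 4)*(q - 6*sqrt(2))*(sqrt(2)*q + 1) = sqrt(2)*q^3 - 11*q^2 + 4*sqrt(2)*q^2 - 44*q - 6*sqrt(2)*q - 24*sqrt(2)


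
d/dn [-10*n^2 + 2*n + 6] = 2 - 20*n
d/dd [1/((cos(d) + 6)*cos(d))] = 2*(cos(d) + 3)*sin(d)/((cos(d) + 6)^2*cos(d)^2)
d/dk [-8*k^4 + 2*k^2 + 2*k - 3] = -32*k^3 + 4*k + 2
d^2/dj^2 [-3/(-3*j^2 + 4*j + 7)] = 6*(9*j^2 - 12*j - 4*(3*j - 2)^2 - 21)/(-3*j^2 + 4*j + 7)^3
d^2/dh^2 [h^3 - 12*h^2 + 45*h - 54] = 6*h - 24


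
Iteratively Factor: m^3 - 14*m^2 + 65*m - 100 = (m - 5)*(m^2 - 9*m + 20) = (m - 5)*(m - 4)*(m - 5)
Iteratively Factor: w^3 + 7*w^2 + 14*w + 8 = (w + 4)*(w^2 + 3*w + 2) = (w + 1)*(w + 4)*(w + 2)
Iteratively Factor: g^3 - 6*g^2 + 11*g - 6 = (g - 3)*(g^2 - 3*g + 2) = (g - 3)*(g - 2)*(g - 1)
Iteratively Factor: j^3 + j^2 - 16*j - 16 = (j + 1)*(j^2 - 16) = (j - 4)*(j + 1)*(j + 4)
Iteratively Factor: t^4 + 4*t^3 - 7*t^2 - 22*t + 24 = (t - 2)*(t^3 + 6*t^2 + 5*t - 12) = (t - 2)*(t + 4)*(t^2 + 2*t - 3) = (t - 2)*(t + 3)*(t + 4)*(t - 1)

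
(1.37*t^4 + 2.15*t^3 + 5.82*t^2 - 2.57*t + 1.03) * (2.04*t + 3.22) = 2.7948*t^5 + 8.7974*t^4 + 18.7958*t^3 + 13.4976*t^2 - 6.1742*t + 3.3166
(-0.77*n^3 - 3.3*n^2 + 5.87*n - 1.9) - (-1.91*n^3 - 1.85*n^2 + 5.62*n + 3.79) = 1.14*n^3 - 1.45*n^2 + 0.25*n - 5.69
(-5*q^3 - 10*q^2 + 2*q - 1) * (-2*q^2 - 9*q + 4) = 10*q^5 + 65*q^4 + 66*q^3 - 56*q^2 + 17*q - 4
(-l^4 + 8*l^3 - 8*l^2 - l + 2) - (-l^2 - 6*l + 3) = -l^4 + 8*l^3 - 7*l^2 + 5*l - 1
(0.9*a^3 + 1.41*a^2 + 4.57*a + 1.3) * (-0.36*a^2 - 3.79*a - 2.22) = -0.324*a^5 - 3.9186*a^4 - 8.9871*a^3 - 20.9185*a^2 - 15.0724*a - 2.886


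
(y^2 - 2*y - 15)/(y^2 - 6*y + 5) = (y + 3)/(y - 1)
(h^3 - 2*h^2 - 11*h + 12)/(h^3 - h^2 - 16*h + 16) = (h + 3)/(h + 4)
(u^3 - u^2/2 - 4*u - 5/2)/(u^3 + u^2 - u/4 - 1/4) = 2*(2*u^2 - 3*u - 5)/(4*u^2 - 1)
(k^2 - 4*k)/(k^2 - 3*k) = (k - 4)/(k - 3)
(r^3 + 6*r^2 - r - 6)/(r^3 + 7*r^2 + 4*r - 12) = (r + 1)/(r + 2)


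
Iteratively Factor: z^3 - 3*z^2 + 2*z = (z)*(z^2 - 3*z + 2) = z*(z - 1)*(z - 2)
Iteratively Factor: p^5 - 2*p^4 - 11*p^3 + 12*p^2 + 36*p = (p - 3)*(p^4 + p^3 - 8*p^2 - 12*p) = (p - 3)^2*(p^3 + 4*p^2 + 4*p) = p*(p - 3)^2*(p^2 + 4*p + 4) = p*(p - 3)^2*(p + 2)*(p + 2)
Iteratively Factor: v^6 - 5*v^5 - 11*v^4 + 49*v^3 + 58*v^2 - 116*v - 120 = (v + 2)*(v^5 - 7*v^4 + 3*v^3 + 43*v^2 - 28*v - 60) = (v - 3)*(v + 2)*(v^4 - 4*v^3 - 9*v^2 + 16*v + 20) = (v - 3)*(v - 2)*(v + 2)*(v^3 - 2*v^2 - 13*v - 10) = (v - 3)*(v - 2)*(v + 2)^2*(v^2 - 4*v - 5) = (v - 3)*(v - 2)*(v + 1)*(v + 2)^2*(v - 5)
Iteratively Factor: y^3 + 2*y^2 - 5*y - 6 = (y + 3)*(y^2 - y - 2) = (y - 2)*(y + 3)*(y + 1)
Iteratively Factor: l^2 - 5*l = (l)*(l - 5)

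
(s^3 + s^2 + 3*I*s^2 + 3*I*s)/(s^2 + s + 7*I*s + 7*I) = s*(s + 3*I)/(s + 7*I)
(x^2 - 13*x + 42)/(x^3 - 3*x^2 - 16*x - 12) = (x - 7)/(x^2 + 3*x + 2)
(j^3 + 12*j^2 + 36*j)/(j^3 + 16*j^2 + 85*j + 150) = j*(j + 6)/(j^2 + 10*j + 25)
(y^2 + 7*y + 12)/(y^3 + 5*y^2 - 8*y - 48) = (y + 3)/(y^2 + y - 12)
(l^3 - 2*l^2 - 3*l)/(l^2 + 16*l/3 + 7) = 3*l*(l^2 - 2*l - 3)/(3*l^2 + 16*l + 21)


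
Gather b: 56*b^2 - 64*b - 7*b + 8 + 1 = 56*b^2 - 71*b + 9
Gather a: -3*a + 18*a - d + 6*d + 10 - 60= 15*a + 5*d - 50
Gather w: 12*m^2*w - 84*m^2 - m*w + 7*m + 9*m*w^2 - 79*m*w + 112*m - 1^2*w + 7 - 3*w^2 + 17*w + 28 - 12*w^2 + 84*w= -84*m^2 + 119*m + w^2*(9*m - 15) + w*(12*m^2 - 80*m + 100) + 35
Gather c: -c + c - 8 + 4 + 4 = 0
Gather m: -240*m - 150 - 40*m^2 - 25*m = -40*m^2 - 265*m - 150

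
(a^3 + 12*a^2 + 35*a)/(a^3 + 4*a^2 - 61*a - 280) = a/(a - 8)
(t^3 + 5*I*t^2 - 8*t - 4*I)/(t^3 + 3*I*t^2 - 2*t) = (t + 2*I)/t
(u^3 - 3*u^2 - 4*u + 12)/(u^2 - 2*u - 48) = (-u^3 + 3*u^2 + 4*u - 12)/(-u^2 + 2*u + 48)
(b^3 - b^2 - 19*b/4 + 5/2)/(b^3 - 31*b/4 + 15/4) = (b + 2)/(b + 3)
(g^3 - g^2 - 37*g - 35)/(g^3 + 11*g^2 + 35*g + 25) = (g - 7)/(g + 5)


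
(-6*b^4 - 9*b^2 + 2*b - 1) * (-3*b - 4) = 18*b^5 + 24*b^4 + 27*b^3 + 30*b^2 - 5*b + 4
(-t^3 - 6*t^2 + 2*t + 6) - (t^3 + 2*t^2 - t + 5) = -2*t^3 - 8*t^2 + 3*t + 1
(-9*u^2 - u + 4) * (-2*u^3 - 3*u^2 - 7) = 18*u^5 + 29*u^4 - 5*u^3 + 51*u^2 + 7*u - 28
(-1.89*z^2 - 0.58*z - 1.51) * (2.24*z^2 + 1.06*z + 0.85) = -4.2336*z^4 - 3.3026*z^3 - 5.6037*z^2 - 2.0936*z - 1.2835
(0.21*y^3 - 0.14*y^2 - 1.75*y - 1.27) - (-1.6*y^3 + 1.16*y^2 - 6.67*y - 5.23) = 1.81*y^3 - 1.3*y^2 + 4.92*y + 3.96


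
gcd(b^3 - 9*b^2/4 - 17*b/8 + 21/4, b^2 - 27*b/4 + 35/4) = b - 7/4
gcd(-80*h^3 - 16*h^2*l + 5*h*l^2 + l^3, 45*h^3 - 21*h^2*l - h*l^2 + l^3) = 5*h + l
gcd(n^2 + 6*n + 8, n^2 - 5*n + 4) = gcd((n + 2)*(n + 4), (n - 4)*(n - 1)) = 1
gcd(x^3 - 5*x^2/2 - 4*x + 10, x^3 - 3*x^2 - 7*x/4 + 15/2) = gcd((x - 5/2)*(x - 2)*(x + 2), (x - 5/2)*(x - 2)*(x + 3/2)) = x^2 - 9*x/2 + 5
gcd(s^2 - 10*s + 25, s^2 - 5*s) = s - 5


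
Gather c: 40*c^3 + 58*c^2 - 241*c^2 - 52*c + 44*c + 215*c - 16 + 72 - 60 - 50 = 40*c^3 - 183*c^2 + 207*c - 54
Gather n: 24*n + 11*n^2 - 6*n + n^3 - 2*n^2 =n^3 + 9*n^2 + 18*n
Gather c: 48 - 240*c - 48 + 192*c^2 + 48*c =192*c^2 - 192*c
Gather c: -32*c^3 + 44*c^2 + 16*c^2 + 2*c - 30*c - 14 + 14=-32*c^3 + 60*c^2 - 28*c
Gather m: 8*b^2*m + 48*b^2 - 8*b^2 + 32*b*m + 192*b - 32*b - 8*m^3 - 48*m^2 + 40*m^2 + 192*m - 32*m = 40*b^2 + 160*b - 8*m^3 - 8*m^2 + m*(8*b^2 + 32*b + 160)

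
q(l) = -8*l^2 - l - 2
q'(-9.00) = 143.00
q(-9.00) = -641.00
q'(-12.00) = 191.00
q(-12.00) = -1142.00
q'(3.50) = -57.00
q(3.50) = -103.50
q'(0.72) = -12.52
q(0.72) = -6.87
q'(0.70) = -12.20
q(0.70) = -6.62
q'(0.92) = -15.72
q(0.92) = -9.69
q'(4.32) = -70.12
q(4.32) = -155.62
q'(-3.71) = 58.36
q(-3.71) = -108.40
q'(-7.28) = 115.48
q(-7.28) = -418.71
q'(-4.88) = 77.08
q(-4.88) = -187.64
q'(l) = -16*l - 1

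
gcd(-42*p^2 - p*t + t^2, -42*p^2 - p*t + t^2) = 42*p^2 + p*t - t^2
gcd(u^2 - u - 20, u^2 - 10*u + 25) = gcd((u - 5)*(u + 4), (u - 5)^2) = u - 5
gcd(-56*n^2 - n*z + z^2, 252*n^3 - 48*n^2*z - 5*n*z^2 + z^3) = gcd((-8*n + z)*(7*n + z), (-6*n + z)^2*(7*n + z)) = 7*n + z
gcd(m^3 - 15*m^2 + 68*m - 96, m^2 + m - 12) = m - 3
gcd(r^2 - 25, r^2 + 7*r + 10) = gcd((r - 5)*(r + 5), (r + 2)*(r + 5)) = r + 5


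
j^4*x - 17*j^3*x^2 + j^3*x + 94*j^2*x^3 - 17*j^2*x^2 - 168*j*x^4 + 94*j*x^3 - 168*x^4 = (j - 7*x)*(j - 6*x)*(j - 4*x)*(j*x + x)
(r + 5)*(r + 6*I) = r^2 + 5*r + 6*I*r + 30*I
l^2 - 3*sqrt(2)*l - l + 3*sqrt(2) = (l - 1)*(l - 3*sqrt(2))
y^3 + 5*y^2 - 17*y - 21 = (y - 3)*(y + 1)*(y + 7)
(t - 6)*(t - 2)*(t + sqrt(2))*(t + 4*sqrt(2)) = t^4 - 8*t^3 + 5*sqrt(2)*t^3 - 40*sqrt(2)*t^2 + 20*t^2 - 64*t + 60*sqrt(2)*t + 96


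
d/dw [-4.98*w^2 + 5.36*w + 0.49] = 5.36 - 9.96*w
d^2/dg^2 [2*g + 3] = 0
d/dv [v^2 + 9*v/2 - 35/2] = 2*v + 9/2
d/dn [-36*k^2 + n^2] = 2*n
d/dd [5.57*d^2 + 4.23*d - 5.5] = 11.14*d + 4.23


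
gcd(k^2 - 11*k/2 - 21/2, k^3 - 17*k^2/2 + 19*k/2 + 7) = k - 7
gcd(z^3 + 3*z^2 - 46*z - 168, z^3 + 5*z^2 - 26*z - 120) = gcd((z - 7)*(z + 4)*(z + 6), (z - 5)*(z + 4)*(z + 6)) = z^2 + 10*z + 24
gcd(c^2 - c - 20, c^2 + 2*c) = 1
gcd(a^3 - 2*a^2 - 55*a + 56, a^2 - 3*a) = 1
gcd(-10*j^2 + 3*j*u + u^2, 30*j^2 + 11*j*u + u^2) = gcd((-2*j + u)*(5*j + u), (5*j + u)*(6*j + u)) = 5*j + u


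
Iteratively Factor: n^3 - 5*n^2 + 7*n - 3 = (n - 1)*(n^2 - 4*n + 3) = (n - 1)^2*(n - 3)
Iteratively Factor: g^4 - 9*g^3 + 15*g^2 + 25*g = (g - 5)*(g^3 - 4*g^2 - 5*g) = g*(g - 5)*(g^2 - 4*g - 5) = g*(g - 5)^2*(g + 1)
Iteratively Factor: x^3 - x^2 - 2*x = (x - 2)*(x^2 + x) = (x - 2)*(x + 1)*(x)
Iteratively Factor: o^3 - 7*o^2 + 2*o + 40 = (o + 2)*(o^2 - 9*o + 20) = (o - 4)*(o + 2)*(o - 5)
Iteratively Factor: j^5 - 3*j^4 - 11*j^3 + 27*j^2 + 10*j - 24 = (j - 2)*(j^4 - j^3 - 13*j^2 + j + 12) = (j - 2)*(j - 1)*(j^3 - 13*j - 12) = (j - 2)*(j - 1)*(j + 1)*(j^2 - j - 12) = (j - 4)*(j - 2)*(j - 1)*(j + 1)*(j + 3)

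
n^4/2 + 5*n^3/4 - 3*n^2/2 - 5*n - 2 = (n/2 + 1)*(n - 2)*(n + 1/2)*(n + 2)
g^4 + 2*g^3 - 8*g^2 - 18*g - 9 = (g - 3)*(g + 1)^2*(g + 3)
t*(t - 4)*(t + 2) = t^3 - 2*t^2 - 8*t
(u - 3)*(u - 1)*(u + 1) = u^3 - 3*u^2 - u + 3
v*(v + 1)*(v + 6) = v^3 + 7*v^2 + 6*v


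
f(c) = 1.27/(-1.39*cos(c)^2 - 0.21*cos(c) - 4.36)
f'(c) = 1.27*(-2.78*sin(c)*cos(c) - 0.21*sin(c))/(-1.39*cos(c)^2 - 0.21*cos(c) - 4.36)^2 = -(3.5306*cos(c) + 0.2667)*sin(c)/(1.39*cos(c)^2 + 0.21*cos(c) + 4.36)^2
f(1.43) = -0.29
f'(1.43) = -0.04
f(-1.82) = -0.29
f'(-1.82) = -0.03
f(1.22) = -0.28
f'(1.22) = -0.07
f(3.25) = -0.23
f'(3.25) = -0.01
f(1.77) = -0.29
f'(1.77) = 0.02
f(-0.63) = -0.23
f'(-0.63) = 0.06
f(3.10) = -0.23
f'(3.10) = 0.00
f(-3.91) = -0.26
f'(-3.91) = 0.07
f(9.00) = -0.24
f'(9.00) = 0.04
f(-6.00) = -0.22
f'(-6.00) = -0.03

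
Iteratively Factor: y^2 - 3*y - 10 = (y - 5)*(y + 2)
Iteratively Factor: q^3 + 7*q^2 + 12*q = (q)*(q^2 + 7*q + 12) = q*(q + 4)*(q + 3)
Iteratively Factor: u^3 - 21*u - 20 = (u + 1)*(u^2 - u - 20) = (u + 1)*(u + 4)*(u - 5)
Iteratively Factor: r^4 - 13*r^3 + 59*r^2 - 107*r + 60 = (r - 4)*(r^3 - 9*r^2 + 23*r - 15) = (r - 4)*(r - 1)*(r^2 - 8*r + 15) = (r - 5)*(r - 4)*(r - 1)*(r - 3)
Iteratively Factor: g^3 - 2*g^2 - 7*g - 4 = (g - 4)*(g^2 + 2*g + 1) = (g - 4)*(g + 1)*(g + 1)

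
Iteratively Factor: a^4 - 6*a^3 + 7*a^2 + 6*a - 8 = (a - 2)*(a^3 - 4*a^2 - a + 4) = (a - 4)*(a - 2)*(a^2 - 1) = (a - 4)*(a - 2)*(a - 1)*(a + 1)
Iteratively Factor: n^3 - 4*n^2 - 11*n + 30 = (n + 3)*(n^2 - 7*n + 10) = (n - 5)*(n + 3)*(n - 2)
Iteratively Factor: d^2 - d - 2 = (d - 2)*(d + 1)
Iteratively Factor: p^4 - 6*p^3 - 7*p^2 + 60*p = (p + 3)*(p^3 - 9*p^2 + 20*p) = (p - 5)*(p + 3)*(p^2 - 4*p) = p*(p - 5)*(p + 3)*(p - 4)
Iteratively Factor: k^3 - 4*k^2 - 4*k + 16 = (k - 4)*(k^2 - 4) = (k - 4)*(k + 2)*(k - 2)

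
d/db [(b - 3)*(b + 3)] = 2*b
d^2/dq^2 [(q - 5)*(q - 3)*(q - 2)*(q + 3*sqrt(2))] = 12*q^2 - 60*q + 18*sqrt(2)*q - 60*sqrt(2) + 62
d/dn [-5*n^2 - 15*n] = -10*n - 15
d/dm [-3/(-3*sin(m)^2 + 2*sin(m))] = 6*(-3/tan(m) + cos(m)/sin(m)^2)/(3*sin(m) - 2)^2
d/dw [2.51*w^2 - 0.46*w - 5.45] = 5.02*w - 0.46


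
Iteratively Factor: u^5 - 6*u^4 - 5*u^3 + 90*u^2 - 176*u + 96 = (u - 2)*(u^4 - 4*u^3 - 13*u^2 + 64*u - 48) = (u - 2)*(u + 4)*(u^3 - 8*u^2 + 19*u - 12) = (u - 4)*(u - 2)*(u + 4)*(u^2 - 4*u + 3) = (u - 4)*(u - 2)*(u - 1)*(u + 4)*(u - 3)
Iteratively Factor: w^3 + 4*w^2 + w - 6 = (w + 2)*(w^2 + 2*w - 3) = (w + 2)*(w + 3)*(w - 1)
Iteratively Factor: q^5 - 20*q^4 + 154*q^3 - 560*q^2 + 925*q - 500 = (q - 5)*(q^4 - 15*q^3 + 79*q^2 - 165*q + 100) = (q - 5)^2*(q^3 - 10*q^2 + 29*q - 20) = (q - 5)^3*(q^2 - 5*q + 4) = (q - 5)^3*(q - 4)*(q - 1)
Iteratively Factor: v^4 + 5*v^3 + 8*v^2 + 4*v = (v)*(v^3 + 5*v^2 + 8*v + 4) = v*(v + 2)*(v^2 + 3*v + 2) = v*(v + 1)*(v + 2)*(v + 2)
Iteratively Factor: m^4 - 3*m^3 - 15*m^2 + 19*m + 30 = (m + 1)*(m^3 - 4*m^2 - 11*m + 30) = (m - 2)*(m + 1)*(m^2 - 2*m - 15) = (m - 2)*(m + 1)*(m + 3)*(m - 5)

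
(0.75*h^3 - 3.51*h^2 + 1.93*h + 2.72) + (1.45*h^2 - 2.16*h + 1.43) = 0.75*h^3 - 2.06*h^2 - 0.23*h + 4.15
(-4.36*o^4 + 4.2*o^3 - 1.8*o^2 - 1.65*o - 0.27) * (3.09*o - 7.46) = -13.4724*o^5 + 45.5036*o^4 - 36.894*o^3 + 8.3295*o^2 + 11.4747*o + 2.0142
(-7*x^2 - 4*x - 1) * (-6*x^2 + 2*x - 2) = 42*x^4 + 10*x^3 + 12*x^2 + 6*x + 2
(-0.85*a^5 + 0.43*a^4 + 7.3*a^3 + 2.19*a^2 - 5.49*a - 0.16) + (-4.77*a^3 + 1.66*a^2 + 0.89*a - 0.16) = -0.85*a^5 + 0.43*a^4 + 2.53*a^3 + 3.85*a^2 - 4.6*a - 0.32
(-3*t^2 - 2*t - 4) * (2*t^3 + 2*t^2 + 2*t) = -6*t^5 - 10*t^4 - 18*t^3 - 12*t^2 - 8*t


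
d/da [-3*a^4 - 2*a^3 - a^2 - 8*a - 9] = -12*a^3 - 6*a^2 - 2*a - 8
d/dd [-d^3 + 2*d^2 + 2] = d*(4 - 3*d)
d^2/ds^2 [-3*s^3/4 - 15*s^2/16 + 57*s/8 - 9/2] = -9*s/2 - 15/8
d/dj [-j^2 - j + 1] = -2*j - 1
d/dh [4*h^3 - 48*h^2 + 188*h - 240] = 12*h^2 - 96*h + 188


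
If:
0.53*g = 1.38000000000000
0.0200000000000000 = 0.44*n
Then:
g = 2.60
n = 0.05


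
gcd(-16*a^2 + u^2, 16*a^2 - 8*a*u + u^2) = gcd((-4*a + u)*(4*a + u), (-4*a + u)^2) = -4*a + u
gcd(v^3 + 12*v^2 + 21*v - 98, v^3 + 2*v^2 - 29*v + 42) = v^2 + 5*v - 14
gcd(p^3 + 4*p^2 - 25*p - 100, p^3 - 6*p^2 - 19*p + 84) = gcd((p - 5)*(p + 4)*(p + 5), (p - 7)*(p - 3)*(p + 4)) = p + 4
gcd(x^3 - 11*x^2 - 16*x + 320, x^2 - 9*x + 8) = x - 8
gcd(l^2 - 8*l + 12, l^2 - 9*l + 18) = l - 6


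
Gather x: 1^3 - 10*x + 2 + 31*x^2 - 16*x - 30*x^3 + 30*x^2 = -30*x^3 + 61*x^2 - 26*x + 3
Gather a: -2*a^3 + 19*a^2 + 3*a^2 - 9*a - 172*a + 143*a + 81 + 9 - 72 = -2*a^3 + 22*a^2 - 38*a + 18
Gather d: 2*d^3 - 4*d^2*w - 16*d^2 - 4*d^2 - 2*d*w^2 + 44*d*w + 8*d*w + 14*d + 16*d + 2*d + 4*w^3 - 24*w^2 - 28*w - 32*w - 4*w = 2*d^3 + d^2*(-4*w - 20) + d*(-2*w^2 + 52*w + 32) + 4*w^3 - 24*w^2 - 64*w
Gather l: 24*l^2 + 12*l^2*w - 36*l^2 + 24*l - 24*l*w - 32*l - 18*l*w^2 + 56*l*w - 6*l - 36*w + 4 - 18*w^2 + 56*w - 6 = l^2*(12*w - 12) + l*(-18*w^2 + 32*w - 14) - 18*w^2 + 20*w - 2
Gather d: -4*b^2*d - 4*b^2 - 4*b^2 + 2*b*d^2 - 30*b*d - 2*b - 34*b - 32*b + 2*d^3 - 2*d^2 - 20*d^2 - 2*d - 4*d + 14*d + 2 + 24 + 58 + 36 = -8*b^2 - 68*b + 2*d^3 + d^2*(2*b - 22) + d*(-4*b^2 - 30*b + 8) + 120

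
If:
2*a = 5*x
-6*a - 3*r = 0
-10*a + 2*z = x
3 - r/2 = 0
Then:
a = -3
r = 6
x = -6/5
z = -78/5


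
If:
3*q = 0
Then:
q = 0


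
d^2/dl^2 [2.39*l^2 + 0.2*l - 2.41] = 4.78000000000000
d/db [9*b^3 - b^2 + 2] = b*(27*b - 2)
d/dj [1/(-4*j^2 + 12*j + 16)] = (2*j - 3)/(4*(-j^2 + 3*j + 4)^2)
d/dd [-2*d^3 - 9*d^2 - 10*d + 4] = -6*d^2 - 18*d - 10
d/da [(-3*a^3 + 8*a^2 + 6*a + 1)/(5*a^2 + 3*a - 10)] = (-15*a^4 - 18*a^3 + 84*a^2 - 170*a - 63)/(25*a^4 + 30*a^3 - 91*a^2 - 60*a + 100)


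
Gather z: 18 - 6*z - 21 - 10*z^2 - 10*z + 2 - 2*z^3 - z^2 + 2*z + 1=-2*z^3 - 11*z^2 - 14*z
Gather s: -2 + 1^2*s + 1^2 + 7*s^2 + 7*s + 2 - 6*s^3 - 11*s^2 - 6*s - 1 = -6*s^3 - 4*s^2 + 2*s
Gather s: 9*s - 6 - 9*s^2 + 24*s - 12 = -9*s^2 + 33*s - 18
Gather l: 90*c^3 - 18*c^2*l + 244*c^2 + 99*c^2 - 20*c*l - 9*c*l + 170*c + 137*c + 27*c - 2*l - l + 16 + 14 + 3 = 90*c^3 + 343*c^2 + 334*c + l*(-18*c^2 - 29*c - 3) + 33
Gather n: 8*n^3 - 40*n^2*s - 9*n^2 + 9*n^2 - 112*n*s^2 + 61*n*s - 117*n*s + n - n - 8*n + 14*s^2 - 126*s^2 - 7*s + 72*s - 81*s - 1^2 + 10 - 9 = 8*n^3 - 40*n^2*s + n*(-112*s^2 - 56*s - 8) - 112*s^2 - 16*s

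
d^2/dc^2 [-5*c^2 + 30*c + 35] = -10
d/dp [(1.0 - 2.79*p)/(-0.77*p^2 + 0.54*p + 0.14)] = (-2.1483*p^2 + 1.54*p - 0.9306)/(0.5929*p^4 - 0.8316*p^3 + 0.076*p^2 + 0.1512*p + 0.0196)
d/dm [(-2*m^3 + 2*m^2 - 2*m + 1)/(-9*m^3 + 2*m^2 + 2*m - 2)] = (14*m^4 - 44*m^3 + 47*m^2 - 12*m + 2)/(81*m^6 - 36*m^5 - 32*m^4 + 44*m^3 - 4*m^2 - 8*m + 4)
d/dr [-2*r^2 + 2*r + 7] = 2 - 4*r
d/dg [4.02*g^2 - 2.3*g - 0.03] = 8.04*g - 2.3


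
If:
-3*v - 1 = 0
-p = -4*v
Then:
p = -4/3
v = -1/3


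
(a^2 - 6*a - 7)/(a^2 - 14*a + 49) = (a + 1)/(a - 7)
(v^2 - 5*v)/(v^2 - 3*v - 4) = v*(5 - v)/(-v^2 + 3*v + 4)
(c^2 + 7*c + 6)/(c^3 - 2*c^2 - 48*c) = (c + 1)/(c*(c - 8))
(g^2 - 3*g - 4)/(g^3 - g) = (g - 4)/(g*(g - 1))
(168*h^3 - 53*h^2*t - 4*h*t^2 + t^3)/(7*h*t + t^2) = 24*h^2/t - 11*h + t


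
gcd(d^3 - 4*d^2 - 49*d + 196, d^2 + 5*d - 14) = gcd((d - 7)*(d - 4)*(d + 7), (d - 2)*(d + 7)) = d + 7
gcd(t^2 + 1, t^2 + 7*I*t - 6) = t + I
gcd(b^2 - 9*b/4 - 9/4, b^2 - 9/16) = b + 3/4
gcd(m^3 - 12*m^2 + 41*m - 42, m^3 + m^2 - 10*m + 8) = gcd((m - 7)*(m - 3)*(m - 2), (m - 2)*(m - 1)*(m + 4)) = m - 2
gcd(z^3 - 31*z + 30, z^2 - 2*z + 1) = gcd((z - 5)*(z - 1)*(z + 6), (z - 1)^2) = z - 1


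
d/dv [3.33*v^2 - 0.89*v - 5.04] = 6.66*v - 0.89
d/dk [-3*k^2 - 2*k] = -6*k - 2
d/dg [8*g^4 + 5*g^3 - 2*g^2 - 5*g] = 32*g^3 + 15*g^2 - 4*g - 5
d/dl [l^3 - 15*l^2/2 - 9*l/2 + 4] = 3*l^2 - 15*l - 9/2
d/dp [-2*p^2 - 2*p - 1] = -4*p - 2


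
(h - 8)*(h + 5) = h^2 - 3*h - 40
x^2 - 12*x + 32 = (x - 8)*(x - 4)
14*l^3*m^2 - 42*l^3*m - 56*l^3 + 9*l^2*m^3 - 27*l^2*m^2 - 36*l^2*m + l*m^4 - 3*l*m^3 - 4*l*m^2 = (2*l + m)*(7*l + m)*(m - 4)*(l*m + l)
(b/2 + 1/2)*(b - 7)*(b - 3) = b^3/2 - 9*b^2/2 + 11*b/2 + 21/2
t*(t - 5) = t^2 - 5*t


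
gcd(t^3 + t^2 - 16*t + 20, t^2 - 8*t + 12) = t - 2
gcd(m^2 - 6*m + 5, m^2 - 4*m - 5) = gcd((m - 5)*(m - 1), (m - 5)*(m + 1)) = m - 5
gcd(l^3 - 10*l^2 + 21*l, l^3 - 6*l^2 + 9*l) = l^2 - 3*l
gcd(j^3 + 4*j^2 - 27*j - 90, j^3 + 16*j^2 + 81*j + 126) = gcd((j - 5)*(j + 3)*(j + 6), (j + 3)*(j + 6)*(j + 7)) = j^2 + 9*j + 18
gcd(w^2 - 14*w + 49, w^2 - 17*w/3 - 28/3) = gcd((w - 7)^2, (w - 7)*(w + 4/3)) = w - 7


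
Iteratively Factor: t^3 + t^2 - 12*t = (t - 3)*(t^2 + 4*t) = (t - 3)*(t + 4)*(t)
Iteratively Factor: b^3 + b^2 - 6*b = (b + 3)*(b^2 - 2*b) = (b - 2)*(b + 3)*(b)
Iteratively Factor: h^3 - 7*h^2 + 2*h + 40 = (h - 4)*(h^2 - 3*h - 10) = (h - 4)*(h + 2)*(h - 5)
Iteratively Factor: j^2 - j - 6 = (j + 2)*(j - 3)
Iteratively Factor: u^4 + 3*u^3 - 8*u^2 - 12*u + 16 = (u + 4)*(u^3 - u^2 - 4*u + 4) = (u + 2)*(u + 4)*(u^2 - 3*u + 2) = (u - 2)*(u + 2)*(u + 4)*(u - 1)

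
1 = 1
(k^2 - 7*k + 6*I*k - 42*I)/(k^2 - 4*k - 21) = (k + 6*I)/(k + 3)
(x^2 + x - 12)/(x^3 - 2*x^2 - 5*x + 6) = (x + 4)/(x^2 + x - 2)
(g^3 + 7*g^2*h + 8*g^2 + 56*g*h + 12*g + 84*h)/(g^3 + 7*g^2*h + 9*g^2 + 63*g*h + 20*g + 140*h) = (g^2 + 8*g + 12)/(g^2 + 9*g + 20)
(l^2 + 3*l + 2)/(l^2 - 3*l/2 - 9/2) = 2*(l^2 + 3*l + 2)/(2*l^2 - 3*l - 9)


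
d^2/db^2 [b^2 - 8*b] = 2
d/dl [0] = 0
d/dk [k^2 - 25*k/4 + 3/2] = 2*k - 25/4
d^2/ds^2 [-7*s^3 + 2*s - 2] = -42*s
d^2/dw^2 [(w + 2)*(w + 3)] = 2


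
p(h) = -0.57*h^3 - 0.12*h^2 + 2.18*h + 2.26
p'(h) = -1.71*h^2 - 0.24*h + 2.18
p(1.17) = 3.73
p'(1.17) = -0.44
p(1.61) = 3.08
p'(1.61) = -2.64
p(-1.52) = 0.67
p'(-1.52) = -1.41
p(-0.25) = 1.72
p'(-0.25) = 2.13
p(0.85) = 3.68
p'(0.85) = 0.74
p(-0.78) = 0.76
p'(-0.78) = 1.33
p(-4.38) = 38.31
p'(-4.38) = -29.57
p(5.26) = -72.55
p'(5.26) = -46.39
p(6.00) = -112.10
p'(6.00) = -60.82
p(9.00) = -403.37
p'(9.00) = -138.49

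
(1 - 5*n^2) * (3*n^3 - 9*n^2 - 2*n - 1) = -15*n^5 + 45*n^4 + 13*n^3 - 4*n^2 - 2*n - 1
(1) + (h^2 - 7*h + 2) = h^2 - 7*h + 3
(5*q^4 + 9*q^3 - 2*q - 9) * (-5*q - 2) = -25*q^5 - 55*q^4 - 18*q^3 + 10*q^2 + 49*q + 18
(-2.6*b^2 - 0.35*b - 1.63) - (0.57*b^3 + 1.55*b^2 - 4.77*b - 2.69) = -0.57*b^3 - 4.15*b^2 + 4.42*b + 1.06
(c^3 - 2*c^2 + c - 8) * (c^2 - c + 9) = c^5 - 3*c^4 + 12*c^3 - 27*c^2 + 17*c - 72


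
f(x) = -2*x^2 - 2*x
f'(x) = -4*x - 2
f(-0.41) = 0.48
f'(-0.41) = -0.36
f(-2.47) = -7.26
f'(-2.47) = 7.88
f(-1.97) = -3.82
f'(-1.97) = 5.88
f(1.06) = -4.37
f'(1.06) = -6.24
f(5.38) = -68.65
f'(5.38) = -23.52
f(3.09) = -25.28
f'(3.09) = -14.36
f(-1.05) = -0.10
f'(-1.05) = 2.20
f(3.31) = -28.53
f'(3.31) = -15.24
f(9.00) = -180.00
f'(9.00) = -38.00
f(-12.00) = -264.00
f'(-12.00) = 46.00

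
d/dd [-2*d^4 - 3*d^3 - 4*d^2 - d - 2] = -8*d^3 - 9*d^2 - 8*d - 1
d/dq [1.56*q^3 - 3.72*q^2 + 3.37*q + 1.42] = 4.68*q^2 - 7.44*q + 3.37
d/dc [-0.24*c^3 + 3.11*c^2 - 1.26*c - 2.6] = -0.72*c^2 + 6.22*c - 1.26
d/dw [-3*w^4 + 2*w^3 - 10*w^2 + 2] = 2*w*(-6*w^2 + 3*w - 10)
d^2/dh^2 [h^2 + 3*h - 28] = 2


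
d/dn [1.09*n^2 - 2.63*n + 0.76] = 2.18*n - 2.63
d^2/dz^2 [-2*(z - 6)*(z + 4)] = -4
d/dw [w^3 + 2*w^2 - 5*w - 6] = 3*w^2 + 4*w - 5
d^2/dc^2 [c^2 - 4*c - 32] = 2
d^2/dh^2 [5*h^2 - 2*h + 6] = 10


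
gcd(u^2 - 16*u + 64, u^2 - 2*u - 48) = u - 8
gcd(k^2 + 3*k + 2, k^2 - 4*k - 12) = k + 2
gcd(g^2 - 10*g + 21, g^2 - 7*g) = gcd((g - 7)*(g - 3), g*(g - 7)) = g - 7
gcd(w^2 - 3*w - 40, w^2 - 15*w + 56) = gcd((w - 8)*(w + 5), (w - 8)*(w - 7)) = w - 8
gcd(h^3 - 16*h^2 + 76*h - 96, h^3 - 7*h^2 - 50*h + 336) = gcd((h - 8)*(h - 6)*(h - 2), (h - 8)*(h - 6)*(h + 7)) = h^2 - 14*h + 48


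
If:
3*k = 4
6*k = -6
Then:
No Solution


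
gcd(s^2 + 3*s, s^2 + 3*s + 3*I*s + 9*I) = s + 3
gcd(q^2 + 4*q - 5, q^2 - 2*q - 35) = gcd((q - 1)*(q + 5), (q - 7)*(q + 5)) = q + 5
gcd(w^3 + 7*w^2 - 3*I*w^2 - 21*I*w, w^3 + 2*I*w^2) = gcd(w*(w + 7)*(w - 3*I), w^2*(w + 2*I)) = w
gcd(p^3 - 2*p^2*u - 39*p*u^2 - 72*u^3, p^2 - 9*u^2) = p + 3*u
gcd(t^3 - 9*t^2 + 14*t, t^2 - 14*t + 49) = t - 7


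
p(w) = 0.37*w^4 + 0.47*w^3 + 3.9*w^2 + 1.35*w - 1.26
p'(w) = 1.48*w^3 + 1.41*w^2 + 7.8*w + 1.35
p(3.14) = 91.95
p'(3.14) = 85.56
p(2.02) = 27.41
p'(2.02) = 35.06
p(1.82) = 21.01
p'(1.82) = 29.14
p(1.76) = 19.31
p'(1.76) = 27.51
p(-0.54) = -0.89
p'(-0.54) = -2.68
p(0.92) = 3.91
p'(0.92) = 10.87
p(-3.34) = 66.27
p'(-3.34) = -64.12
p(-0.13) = -1.37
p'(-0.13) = 0.36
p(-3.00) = 47.07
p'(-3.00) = -49.32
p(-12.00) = 7404.30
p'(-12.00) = -2446.65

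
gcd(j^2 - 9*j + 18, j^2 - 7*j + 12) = j - 3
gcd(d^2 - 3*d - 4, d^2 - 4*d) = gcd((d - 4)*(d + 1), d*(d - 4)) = d - 4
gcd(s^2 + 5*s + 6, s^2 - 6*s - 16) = s + 2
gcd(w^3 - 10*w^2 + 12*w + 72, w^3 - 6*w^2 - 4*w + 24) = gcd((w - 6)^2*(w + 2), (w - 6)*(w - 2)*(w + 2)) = w^2 - 4*w - 12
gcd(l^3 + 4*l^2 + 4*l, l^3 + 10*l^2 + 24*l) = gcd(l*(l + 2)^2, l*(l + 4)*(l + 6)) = l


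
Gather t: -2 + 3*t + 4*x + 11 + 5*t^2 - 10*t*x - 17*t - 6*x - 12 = 5*t^2 + t*(-10*x - 14) - 2*x - 3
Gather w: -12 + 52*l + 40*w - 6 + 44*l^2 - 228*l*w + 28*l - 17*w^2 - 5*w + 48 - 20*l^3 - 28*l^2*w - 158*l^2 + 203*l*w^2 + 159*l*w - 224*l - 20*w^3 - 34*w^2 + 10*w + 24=-20*l^3 - 114*l^2 - 144*l - 20*w^3 + w^2*(203*l - 51) + w*(-28*l^2 - 69*l + 45) + 54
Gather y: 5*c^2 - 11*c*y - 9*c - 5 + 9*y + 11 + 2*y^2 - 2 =5*c^2 - 9*c + 2*y^2 + y*(9 - 11*c) + 4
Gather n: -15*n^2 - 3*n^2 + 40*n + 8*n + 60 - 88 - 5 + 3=-18*n^2 + 48*n - 30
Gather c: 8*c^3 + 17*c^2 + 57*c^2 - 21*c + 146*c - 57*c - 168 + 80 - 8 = 8*c^3 + 74*c^2 + 68*c - 96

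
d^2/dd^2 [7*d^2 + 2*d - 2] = 14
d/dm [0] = 0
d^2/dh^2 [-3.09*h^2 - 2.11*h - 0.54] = -6.18000000000000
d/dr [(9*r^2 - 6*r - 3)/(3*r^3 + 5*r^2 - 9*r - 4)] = 3*(-9*r^4 + 12*r^3 - 8*r^2 - 14*r - 1)/(9*r^6 + 30*r^5 - 29*r^4 - 114*r^3 + 41*r^2 + 72*r + 16)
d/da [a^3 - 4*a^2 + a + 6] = 3*a^2 - 8*a + 1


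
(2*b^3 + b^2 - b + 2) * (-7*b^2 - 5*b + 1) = -14*b^5 - 17*b^4 + 4*b^3 - 8*b^2 - 11*b + 2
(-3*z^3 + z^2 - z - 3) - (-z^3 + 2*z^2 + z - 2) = -2*z^3 - z^2 - 2*z - 1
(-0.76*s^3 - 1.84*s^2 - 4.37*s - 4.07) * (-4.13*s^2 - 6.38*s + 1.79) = 3.1388*s^5 + 12.448*s^4 + 28.4269*s^3 + 41.3961*s^2 + 18.1443*s - 7.2853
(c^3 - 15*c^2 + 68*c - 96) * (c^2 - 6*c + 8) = c^5 - 21*c^4 + 166*c^3 - 624*c^2 + 1120*c - 768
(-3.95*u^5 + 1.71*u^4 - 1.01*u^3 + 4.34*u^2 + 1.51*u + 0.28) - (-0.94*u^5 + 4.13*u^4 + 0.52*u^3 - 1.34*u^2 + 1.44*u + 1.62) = -3.01*u^5 - 2.42*u^4 - 1.53*u^3 + 5.68*u^2 + 0.0700000000000001*u - 1.34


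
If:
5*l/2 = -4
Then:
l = -8/5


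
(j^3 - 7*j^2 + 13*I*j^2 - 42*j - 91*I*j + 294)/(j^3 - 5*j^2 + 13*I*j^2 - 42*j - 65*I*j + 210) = (j - 7)/(j - 5)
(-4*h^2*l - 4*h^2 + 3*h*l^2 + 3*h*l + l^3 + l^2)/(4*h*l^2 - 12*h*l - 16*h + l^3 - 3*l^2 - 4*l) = (-h + l)/(l - 4)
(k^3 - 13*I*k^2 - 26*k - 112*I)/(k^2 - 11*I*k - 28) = (k^2 - 6*I*k + 16)/(k - 4*I)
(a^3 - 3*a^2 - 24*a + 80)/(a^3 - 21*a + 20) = (a - 4)/(a - 1)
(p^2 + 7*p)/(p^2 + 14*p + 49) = p/(p + 7)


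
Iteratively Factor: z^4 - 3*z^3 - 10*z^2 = (z)*(z^3 - 3*z^2 - 10*z) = z*(z - 5)*(z^2 + 2*z) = z^2*(z - 5)*(z + 2)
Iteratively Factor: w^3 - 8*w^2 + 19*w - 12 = (w - 1)*(w^2 - 7*w + 12) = (w - 3)*(w - 1)*(w - 4)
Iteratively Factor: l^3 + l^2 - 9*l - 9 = (l + 1)*(l^2 - 9) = (l + 1)*(l + 3)*(l - 3)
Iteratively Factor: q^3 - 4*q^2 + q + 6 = (q + 1)*(q^2 - 5*q + 6) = (q - 2)*(q + 1)*(q - 3)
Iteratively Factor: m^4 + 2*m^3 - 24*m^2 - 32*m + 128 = (m - 2)*(m^3 + 4*m^2 - 16*m - 64) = (m - 2)*(m + 4)*(m^2 - 16) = (m - 2)*(m + 4)^2*(m - 4)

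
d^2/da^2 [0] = 0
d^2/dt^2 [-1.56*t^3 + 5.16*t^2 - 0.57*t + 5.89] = 10.32 - 9.36*t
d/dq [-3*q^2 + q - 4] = 1 - 6*q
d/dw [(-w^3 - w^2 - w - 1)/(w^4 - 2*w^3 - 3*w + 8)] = ((-3*w^2 - 2*w - 1)*(w^4 - 2*w^3 - 3*w + 8) - (-4*w^3 + 6*w^2 + 3)*(w^3 + w^2 + w + 1))/(w^4 - 2*w^3 - 3*w + 8)^2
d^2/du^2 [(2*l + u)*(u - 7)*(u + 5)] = 4*l + 6*u - 4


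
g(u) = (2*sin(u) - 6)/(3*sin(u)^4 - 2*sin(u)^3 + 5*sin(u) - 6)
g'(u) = (2*sin(u) - 6)*(-12*sin(u)^3*cos(u) + 6*sin(u)^2*cos(u) - 5*cos(u))/(3*sin(u)^4 - 2*sin(u)^3 + 5*sin(u) - 6)^2 + 2*cos(u)/(3*sin(u)^4 - 2*sin(u)^3 + 5*sin(u) - 6) = 2*(-9*sin(u)^4 + 40*sin(u)^3 - 18*sin(u)^2 + 9)*cos(u)/(3*sin(u)^4 - 2*sin(u)^3 + 5*sin(u) - 6)^2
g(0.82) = 2.00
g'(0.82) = 3.30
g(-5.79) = 1.37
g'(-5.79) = 1.13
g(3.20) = 0.97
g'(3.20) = -0.45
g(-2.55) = 0.87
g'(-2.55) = 0.11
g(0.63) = 1.55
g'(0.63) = 1.65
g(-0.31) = 0.89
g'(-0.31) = 0.21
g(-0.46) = 0.87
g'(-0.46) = 0.05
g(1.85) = 9.98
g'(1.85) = -66.75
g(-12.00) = 1.46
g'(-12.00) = 1.37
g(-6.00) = 1.18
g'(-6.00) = 0.75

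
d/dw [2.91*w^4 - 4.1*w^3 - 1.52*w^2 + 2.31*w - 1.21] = 11.64*w^3 - 12.3*w^2 - 3.04*w + 2.31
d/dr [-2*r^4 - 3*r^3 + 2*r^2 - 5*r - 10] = -8*r^3 - 9*r^2 + 4*r - 5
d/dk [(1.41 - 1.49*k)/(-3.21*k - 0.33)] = (16.107138*k + 1.655874)/(3.21*k + 0.33)^3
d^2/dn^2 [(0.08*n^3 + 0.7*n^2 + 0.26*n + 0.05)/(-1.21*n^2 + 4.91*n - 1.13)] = (-12.7174*n^3 + 7.96661399999999*n^2 + 3.302406*n - 6.946856)/(1.771561*n^6 - 21.566193*n^5 + 92.475702*n^4 - 158.651429*n^3 + 86.361606*n^2 - 18.808737*n + 1.442897)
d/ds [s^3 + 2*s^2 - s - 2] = 3*s^2 + 4*s - 1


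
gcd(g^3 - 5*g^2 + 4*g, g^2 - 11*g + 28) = g - 4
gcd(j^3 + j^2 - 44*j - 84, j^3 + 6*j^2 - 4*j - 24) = j^2 + 8*j + 12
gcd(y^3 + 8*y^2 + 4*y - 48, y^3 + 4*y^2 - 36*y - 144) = y^2 + 10*y + 24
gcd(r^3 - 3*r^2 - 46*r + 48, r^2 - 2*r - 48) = r^2 - 2*r - 48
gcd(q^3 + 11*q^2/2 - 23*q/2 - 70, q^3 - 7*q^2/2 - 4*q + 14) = q - 7/2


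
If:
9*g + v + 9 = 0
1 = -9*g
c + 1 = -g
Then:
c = -8/9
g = -1/9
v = -8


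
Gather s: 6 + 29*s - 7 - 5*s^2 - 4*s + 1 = -5*s^2 + 25*s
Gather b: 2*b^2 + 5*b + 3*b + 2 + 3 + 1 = 2*b^2 + 8*b + 6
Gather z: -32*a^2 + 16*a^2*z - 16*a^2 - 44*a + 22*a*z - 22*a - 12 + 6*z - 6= -48*a^2 - 66*a + z*(16*a^2 + 22*a + 6) - 18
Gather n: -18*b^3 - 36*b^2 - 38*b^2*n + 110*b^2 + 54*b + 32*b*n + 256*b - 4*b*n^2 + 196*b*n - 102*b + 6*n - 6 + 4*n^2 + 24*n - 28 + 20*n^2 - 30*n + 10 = -18*b^3 + 74*b^2 + 208*b + n^2*(24 - 4*b) + n*(-38*b^2 + 228*b) - 24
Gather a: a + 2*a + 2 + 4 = 3*a + 6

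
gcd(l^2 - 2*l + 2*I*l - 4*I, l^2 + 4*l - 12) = l - 2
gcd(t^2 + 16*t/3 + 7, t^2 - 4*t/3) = 1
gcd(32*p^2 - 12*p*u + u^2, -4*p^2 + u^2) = 1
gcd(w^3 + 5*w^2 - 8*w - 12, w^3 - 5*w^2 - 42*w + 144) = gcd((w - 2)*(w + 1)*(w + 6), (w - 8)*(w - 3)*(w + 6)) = w + 6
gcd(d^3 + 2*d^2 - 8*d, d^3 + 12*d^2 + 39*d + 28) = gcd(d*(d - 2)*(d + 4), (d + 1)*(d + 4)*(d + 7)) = d + 4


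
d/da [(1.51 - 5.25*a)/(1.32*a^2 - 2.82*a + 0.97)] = (6.93*a^2 - 3.9864*a - 0.834300000000001)/(1.7424*a^4 - 7.4448*a^3 + 10.5132*a^2 - 5.4708*a + 0.9409)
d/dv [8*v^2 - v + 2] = 16*v - 1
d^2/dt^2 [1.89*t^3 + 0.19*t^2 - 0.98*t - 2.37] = 11.34*t + 0.38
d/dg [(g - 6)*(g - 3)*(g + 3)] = 3*g^2 - 12*g - 9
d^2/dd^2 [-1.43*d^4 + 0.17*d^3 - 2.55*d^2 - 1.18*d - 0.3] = -17.16*d^2 + 1.02*d - 5.1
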